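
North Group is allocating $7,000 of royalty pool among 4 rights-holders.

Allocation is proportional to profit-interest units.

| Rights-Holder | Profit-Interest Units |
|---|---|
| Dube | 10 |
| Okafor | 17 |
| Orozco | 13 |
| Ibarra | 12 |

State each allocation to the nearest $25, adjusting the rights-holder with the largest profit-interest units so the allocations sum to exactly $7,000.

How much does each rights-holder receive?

Dube: $1,350; Okafor: $2,275; Orozco: $1,750; Ibarra: $1,625

Profit-interest units total: 10 + 17 + 13 + 12 = 52.
Raw shares: Dube 1,346.15; Okafor 2,288.46; Orozco 1,750.00; Ibarra 1,615.38.
After rounding ($25): Dube $1,350; Okafor $2,300; Orozco $1,750; Ibarra $1,625. Sum = $7,025.
Difference $7,000 − $7,025 = −$25 applied to largest profit-interest units (Okafor): Okafor becomes $2,275.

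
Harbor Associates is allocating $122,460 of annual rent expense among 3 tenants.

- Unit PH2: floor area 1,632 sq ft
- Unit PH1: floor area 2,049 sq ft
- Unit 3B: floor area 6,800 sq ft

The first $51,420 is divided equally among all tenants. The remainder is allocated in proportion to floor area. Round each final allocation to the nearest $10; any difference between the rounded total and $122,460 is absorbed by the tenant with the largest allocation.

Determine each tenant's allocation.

First tranche $51,420 split equally: $17,140 each.
Remainder $71,040 by floor area (total 10,481): Unit PH2 11,061.66 → $11,060; Unit PH1 13,888.08 → $13,890; Unit 3B 46,090.26 → $46,090.
Totals: Unit PH2 $17,140 + $11,060 = $28,200; Unit PH1 $17,140 + $13,890 = $31,030; Unit 3B $17,140 + $46,090 = $63,230.

Unit PH2: $28,200 · Unit PH1: $31,030 · Unit 3B: $63,230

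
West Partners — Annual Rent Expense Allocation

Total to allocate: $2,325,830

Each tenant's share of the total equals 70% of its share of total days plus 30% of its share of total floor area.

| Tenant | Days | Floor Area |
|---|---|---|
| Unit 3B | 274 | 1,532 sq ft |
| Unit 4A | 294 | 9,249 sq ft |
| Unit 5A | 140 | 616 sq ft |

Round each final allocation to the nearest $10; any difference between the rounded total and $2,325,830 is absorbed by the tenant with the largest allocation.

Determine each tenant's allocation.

Days total 708; floor area total 11,397.
Combined weights (70% days + 30% floor area): Unit 3B 0.3112; Unit 4A 0.5341; Unit 5A 0.1546.
Pro-rata amounts: Unit 3B 723,868.90; Unit 4A 1,242,311.33; Unit 5A 359,649.77.
After rounding ($10): Unit 3B $723,870; Unit 4A $1,242,310; Unit 5A $359,650. Sum = $2,325,830.
Rounded total matches; no reconciliation needed.

Unit 3B: $723,870 | Unit 4A: $1,242,310 | Unit 5A: $359,650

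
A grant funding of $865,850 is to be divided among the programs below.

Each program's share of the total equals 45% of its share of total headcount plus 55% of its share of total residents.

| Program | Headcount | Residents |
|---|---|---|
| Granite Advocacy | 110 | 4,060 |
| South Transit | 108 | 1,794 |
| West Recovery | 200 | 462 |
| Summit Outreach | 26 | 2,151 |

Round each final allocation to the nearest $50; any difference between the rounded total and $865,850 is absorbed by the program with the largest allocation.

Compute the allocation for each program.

Granite Advocacy: $324,850 | South Transit: $195,700 | West Recovery: $201,500 | Summit Outreach: $143,800

Totals — headcount 444, residents 8,467.
Combined weights (45% headcount + 55% residents): Granite Advocacy 0.3752; South Transit 0.2260; West Recovery 0.2327; Summit Outreach 0.1661.
Raw shares: Granite Advocacy 324,881.00; South Transit 195,677.11; West Recovery 201,494.84; Summit Outreach 143,797.05.
After rounding ($50): Granite Advocacy $324,900; South Transit $195,700; West Recovery $201,500; Summit Outreach $143,800. Sum = $865,900.
Difference $865,850 − $865,900 = −$50 applied to largest allocation (Granite Advocacy): Granite Advocacy becomes $324,850.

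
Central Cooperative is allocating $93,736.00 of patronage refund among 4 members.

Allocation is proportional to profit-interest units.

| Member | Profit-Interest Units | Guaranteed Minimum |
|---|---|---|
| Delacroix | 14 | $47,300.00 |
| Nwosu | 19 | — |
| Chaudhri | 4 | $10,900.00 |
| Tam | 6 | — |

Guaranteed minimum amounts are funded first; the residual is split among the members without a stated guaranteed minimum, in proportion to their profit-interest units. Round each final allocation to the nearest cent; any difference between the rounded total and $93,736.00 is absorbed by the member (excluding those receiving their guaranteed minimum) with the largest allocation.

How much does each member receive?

Guaranteed amounts: Delacroix $47,300.00; Chaudhri $10,900.00. Balance $35,536.00.
Balance split over remaining profit-interest units 25: Nwosu 27,007.3600 → $27,007.36; Tam 8,528.6400 → $8,528.64.

Delacroix: $47,300.00 | Nwosu: $27,007.36 | Chaudhri: $10,900.00 | Tam: $8,528.64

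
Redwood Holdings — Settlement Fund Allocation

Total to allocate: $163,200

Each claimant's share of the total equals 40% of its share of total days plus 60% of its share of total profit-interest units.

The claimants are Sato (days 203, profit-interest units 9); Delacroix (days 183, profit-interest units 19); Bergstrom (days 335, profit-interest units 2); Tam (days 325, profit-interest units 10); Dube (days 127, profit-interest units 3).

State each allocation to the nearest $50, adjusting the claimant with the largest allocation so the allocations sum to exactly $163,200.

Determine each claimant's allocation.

Totals — days 1,173, profit-interest units 43.
Blended shares (40% days + 60% profit-interest units): Sato 0.1948; Delacroix 0.3275; Bergstrom 0.1421; Tam 0.2504; Dube 0.0852.
Proportional shares: Sato 31,792.28; Delacroix 53,451.32; Bergstrom 23,197.90; Tam 40,859.05; Dube 13,899.45.
After rounding ($50): Sato $31,800; Delacroix $53,450; Bergstrom $23,200; Tam $40,850; Dube $13,900. Sum = $163,200.
Sum already equals the total — no adjustment.

Sato: $31,800; Delacroix: $53,450; Bergstrom: $23,200; Tam: $40,850; Dube: $13,900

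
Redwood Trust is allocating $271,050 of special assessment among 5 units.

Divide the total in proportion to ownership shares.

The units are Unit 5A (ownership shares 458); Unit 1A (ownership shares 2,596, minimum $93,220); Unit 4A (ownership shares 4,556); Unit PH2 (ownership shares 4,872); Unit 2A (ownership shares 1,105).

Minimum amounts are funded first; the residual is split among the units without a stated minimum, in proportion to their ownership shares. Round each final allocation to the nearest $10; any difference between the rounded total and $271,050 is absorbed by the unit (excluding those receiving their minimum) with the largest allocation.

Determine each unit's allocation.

Unit 5A: $7,410 | Unit 1A: $93,220 | Unit 4A: $73,710 | Unit PH2: $78,830 | Unit 2A: $17,880

Fund the minimums — Unit 1A $93,220. Residual $177,830.
Residual split over remaining ownership shares 10,991: Unit 5A 7,410.26 → $7,410; Unit 4A 73,714.26 → $73,710; Unit PH2 78,827.02 → $78,830; Unit 2A 17,878.46 → $17,880.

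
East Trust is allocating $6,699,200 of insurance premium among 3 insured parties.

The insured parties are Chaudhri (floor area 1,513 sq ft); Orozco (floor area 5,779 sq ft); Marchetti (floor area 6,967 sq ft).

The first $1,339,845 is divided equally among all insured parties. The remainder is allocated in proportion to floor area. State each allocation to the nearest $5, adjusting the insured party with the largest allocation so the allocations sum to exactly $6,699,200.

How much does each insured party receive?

$1,339,845 shared equally gives $446,615 per insured party.
Remainder $5,359,355 by floor area (total 14,259): Chaudhri 568,672.71 → $568,675; Orozco 2,172,081.67 → $2,172,080; Marchetti 2,618,600.62 → $2,618,600.
Totals: Chaudhri $446,615 + $568,675 = $1,015,290; Orozco $446,615 + $2,172,080 = $2,618,695; Marchetti $446,615 + $2,618,600 = $3,065,215.

Chaudhri: $1,015,290 | Orozco: $2,618,695 | Marchetti: $3,065,215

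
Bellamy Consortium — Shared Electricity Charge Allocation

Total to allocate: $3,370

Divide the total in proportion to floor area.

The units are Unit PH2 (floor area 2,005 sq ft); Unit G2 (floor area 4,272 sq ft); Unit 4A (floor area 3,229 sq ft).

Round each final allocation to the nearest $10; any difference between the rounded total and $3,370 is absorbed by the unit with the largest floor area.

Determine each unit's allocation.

Unit PH2: $710; Unit G2: $1,520; Unit 4A: $1,140

Combined floor area = 9,506.
Pro-rata amounts: Unit PH2 2,005/9,506 × $3,370 = 710.80; Unit G2 4,272/9,506 × $3,370 = 1,514.48; Unit 4A 3,229/9,506 × $3,370 = 1,144.72.
At nearest $10: Unit PH2 $710; Unit G2 $1,510; Unit 4A $1,140. Sum = $3,360.
Difference $3,370 − $3,360 = +$10 applied to largest floor area (Unit G2): Unit G2 becomes $1,520.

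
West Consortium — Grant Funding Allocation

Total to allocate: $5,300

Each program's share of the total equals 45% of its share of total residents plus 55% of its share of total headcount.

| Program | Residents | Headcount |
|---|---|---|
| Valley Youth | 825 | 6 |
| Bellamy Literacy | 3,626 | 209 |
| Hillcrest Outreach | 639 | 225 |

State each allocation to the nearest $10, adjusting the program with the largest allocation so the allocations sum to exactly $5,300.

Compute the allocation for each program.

Valley Youth: $430 | Bellamy Literacy: $3,080 | Hillcrest Outreach: $1,790

Residents total 5,090; headcount total 440.
Composite weights (45% residents + 55% headcount): Valley Youth 0.0804; Bellamy Literacy 0.5818; Hillcrest Outreach 0.3377.
Raw shares: Valley Youth 426.32; Bellamy Literacy 3,083.64; Hillcrest Outreach 1,790.04.
After rounding ($10): Valley Youth $430; Bellamy Literacy $3,080; Hillcrest Outreach $1,790. Sum = $5,300.
Sum already equals the total — no adjustment.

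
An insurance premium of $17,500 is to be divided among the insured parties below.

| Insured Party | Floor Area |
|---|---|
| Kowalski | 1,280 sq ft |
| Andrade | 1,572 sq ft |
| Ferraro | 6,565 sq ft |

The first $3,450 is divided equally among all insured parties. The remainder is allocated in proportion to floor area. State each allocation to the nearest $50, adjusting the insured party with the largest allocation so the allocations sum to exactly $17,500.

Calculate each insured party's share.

Equal tier: $3,450 ÷ 3 = $1,150 apiece.
Remainder $14,050 by floor area (total 9,417): Kowalski 1,909.74 → $1,900; Andrade 2,345.40 → $2,350; Ferraro 9,794.87 → $9,800.
Totals: Kowalski $1,150 + $1,900 = $3,050; Andrade $1,150 + $2,350 = $3,500; Ferraro $1,150 + $9,800 = $10,950.

Kowalski: $3,050 | Andrade: $3,500 | Ferraro: $10,950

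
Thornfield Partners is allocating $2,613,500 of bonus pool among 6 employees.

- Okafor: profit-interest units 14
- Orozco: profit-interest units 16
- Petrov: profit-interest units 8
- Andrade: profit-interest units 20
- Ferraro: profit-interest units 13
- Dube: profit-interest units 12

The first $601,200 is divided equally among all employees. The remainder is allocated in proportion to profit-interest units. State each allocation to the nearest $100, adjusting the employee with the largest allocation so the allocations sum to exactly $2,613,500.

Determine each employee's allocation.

Okafor: $439,600 · Orozco: $488,100 · Petrov: $294,200 · Andrade: $585,100 · Ferraro: $415,400 · Dube: $391,100

$601,200 shared equally gives $100,200 per employee.
Remainder $2,012,300 by profit-interest units (total 83): Okafor 339,424.10 → $339,400; Orozco 387,913.25 → $387,900; Petrov 193,956.63 → $194,000; Andrade 484,891.57 → $484,900; Ferraro 315,179.52 → $315,200; Dube 290,934.94 → $290,900.
Totals: Okafor $100,200 + $339,400 = $439,600; Orozco $100,200 + $387,900 = $488,100; Petrov $100,200 + $194,000 = $294,200; Andrade $100,200 + $484,900 = $585,100; Ferraro $100,200 + $315,200 = $415,400; Dube $100,200 + $290,900 = $391,100.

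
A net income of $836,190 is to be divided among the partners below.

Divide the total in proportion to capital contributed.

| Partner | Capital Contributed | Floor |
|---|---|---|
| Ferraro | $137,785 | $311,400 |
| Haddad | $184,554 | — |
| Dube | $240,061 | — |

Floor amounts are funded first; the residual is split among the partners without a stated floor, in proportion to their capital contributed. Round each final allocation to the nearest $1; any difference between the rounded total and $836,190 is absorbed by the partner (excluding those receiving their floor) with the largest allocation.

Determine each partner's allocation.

Ferraro: $311,400; Haddad: $228,094; Dube: $296,696

Guaranteed amounts: Ferraro $311,400. Remaining pool $524,790.
Remaining pool split over remaining capital contributed 424,615: Haddad 228,093.91 → $228,094; Dube 296,696.09 → $296,696.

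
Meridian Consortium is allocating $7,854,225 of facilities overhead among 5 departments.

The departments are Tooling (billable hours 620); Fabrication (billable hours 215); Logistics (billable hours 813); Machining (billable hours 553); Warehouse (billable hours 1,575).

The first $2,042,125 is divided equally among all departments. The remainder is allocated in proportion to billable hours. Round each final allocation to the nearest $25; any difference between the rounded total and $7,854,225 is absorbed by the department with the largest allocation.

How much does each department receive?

Tooling: $1,362,750 | Fabrication: $739,350 | Logistics: $1,659,800 | Machining: $1,259,625 | Warehouse: $2,832,700

First tranche $2,042,125 split equally: $408,425 each.
Remainder $5,812,100 by billable hours (total 3,776): Tooling 954,317.27 → $954,325; Fabrication 330,932.60 → $330,925; Logistics 1,251,387.00 → $1,251,375; Machining 851,189.43 → $851,200; Warehouse 2,424,273.70 → $2,424,275.
Totals: Tooling $408,425 + $954,325 = $1,362,750; Fabrication $408,425 + $330,925 = $739,350; Logistics $408,425 + $1,251,375 = $1,659,800; Machining $408,425 + $851,200 = $1,259,625; Warehouse $408,425 + $2,424,275 = $2,832,700.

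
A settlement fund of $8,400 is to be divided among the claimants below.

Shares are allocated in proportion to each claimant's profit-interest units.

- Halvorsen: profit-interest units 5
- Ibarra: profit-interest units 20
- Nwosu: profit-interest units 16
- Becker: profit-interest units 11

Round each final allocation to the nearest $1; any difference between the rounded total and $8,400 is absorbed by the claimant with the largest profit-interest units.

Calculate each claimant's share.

Sum of profit-interest units: 52.
Unrounded shares: Halvorsen 5/52 × $8,400 = 807.69; Ibarra 20/52 × $8,400 = 3,230.77; Nwosu 16/52 × $8,400 = 2,584.62; Becker 11/52 × $8,400 = 1,776.92.
Rounded to nearest $1: Halvorsen $808; Ibarra $3,231; Nwosu $2,585; Becker $1,777. Sum = $8,401.
Difference $8,400 − $8,401 = −$1 applied to largest profit-interest units (Ibarra): Ibarra becomes $3,230.

Halvorsen: $808 · Ibarra: $3,230 · Nwosu: $2,585 · Becker: $1,777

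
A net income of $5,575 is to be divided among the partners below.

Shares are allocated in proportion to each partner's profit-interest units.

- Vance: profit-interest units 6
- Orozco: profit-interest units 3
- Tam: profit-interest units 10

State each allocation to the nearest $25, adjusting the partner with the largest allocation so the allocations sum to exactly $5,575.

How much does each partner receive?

Vance: $1,750 · Orozco: $875 · Tam: $2,950

Sum of profit-interest units: 19.
Pro-rata amounts: Vance 6/19 × $5,575 = 1,760.53; Orozco 3/19 × $5,575 = 880.26; Tam 10/19 × $5,575 = 2,934.21.
Rounded to nearest $25: Vance $1,750; Orozco $875; Tam $2,925. Sum = $5,550.
Difference $5,575 − $5,550 = +$25 applied to largest allocation (Tam): Tam becomes $2,950.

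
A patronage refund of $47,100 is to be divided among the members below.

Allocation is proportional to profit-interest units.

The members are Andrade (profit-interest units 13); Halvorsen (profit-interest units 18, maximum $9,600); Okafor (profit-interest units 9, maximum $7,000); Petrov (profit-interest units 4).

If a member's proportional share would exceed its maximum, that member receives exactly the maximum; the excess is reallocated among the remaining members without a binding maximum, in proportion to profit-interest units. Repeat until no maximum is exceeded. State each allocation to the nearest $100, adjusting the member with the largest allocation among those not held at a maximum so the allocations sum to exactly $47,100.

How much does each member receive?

Andrade: $23,300; Halvorsen: $9,600; Okafor: $7,000; Petrov: $7,200

Sum of profit-interest units: 44.
Pro-rata shares before constraints: Andrade 13,915.91; Halvorsen 19,268.18; Okafor 9,634.09; Petrov 4,281.82.
Cap binds for Halvorsen ($9,600), Okafor ($7,000); balance $30,500 reallocated over remaining profit-interest units 17.
Shares after redistribution: Andrade 23,323.53 → $23,300; Petrov 7,176.47 → $7,200.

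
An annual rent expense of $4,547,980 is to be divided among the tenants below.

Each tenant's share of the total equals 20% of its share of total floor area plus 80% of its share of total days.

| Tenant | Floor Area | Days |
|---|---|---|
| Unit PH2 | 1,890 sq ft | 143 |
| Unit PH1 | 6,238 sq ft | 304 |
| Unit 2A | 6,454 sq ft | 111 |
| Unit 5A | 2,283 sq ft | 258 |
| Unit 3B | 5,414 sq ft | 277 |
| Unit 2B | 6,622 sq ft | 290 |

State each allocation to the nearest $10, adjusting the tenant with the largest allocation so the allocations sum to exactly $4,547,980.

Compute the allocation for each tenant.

Floor area total 28,901; days total 1,383.
Composite weights (20% floor area + 80% days): Unit PH2 0.0958; Unit PH1 0.2190; Unit 2A 0.1089; Unit 5A 0.1650; Unit 3B 0.1977; Unit 2B 0.2136.
Unrounded shares: Unit PH2 435,686.75; Unit PH1 996,087.93; Unit 2A 495,143.39; Unit 5A 750,596.54; Unit 3B 899,122.97; Unit 2B 971,342.42.
Rounded to nearest $10: Unit PH2 $435,690; Unit PH1 $996,090; Unit 2A $495,140; Unit 5A $750,600; Unit 3B $899,120; Unit 2B $971,340. Sum = $4,547,980.
Sum already equals the total — no adjustment.

Unit PH2: $435,690; Unit PH1: $996,090; Unit 2A: $495,140; Unit 5A: $750,600; Unit 3B: $899,120; Unit 2B: $971,340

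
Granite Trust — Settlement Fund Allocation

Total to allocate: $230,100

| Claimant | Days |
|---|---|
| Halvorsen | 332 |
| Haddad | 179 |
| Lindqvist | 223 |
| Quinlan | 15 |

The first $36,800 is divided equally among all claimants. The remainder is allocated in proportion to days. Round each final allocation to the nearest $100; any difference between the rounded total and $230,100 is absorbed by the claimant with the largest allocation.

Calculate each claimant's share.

First tranche $36,800 split equally: $9,200 each.
Remainder $193,300 by days (total 749): Halvorsen 85,681.71 → $85,700; Haddad 46,195.86 → $46,200; Lindqvist 57,551.27 → $57,600; Quinlan 3,871.16 → $3,900.
Rounding difference −$100 on remainder applied to Halvorsen.
Totals: Halvorsen $9,200 + $85,600 = $94,800; Haddad $9,200 + $46,200 = $55,400; Lindqvist $9,200 + $57,600 = $66,800; Quinlan $9,200 + $3,900 = $13,100.

Halvorsen: $94,800 | Haddad: $55,400 | Lindqvist: $66,800 | Quinlan: $13,100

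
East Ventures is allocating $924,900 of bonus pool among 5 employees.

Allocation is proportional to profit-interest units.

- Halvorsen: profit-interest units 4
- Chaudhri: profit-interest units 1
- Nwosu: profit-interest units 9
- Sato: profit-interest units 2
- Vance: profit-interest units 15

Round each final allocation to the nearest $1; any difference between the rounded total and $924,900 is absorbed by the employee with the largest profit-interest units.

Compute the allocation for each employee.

Profit-interest units total: 31.
Raw shares: Halvorsen 4/31 × $924,900 = 119,341.94; Chaudhri 1/31 × $924,900 = 29,835.48; Nwosu 9/31 × $924,900 = 268,519.35; Sato 2/31 × $924,900 = 59,670.97; Vance 15/31 × $924,900 = 447,532.26.
After rounding ($1): Halvorsen $119,342; Chaudhri $29,835; Nwosu $268,519; Sato $59,671; Vance $447,532. Sum = $924,899.
Difference $924,900 − $924,899 = +$1 applied to largest profit-interest units (Vance): Vance becomes $447,533.

Halvorsen: $119,342 | Chaudhri: $29,835 | Nwosu: $268,519 | Sato: $59,671 | Vance: $447,533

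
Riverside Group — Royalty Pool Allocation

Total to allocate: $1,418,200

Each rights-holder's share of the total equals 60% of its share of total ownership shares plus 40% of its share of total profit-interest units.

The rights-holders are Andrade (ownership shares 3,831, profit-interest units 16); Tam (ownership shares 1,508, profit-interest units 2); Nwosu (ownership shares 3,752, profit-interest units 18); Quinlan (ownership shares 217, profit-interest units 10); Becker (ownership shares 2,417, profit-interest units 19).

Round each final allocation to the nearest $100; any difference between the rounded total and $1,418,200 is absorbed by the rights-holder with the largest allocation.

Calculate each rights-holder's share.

Andrade: $417,700; Tam: $126,900; Nwosu: $429,400; Quinlan: $103,000; Becker: $341,200

Ownership shares total 11,725; profit-interest units total 65.
Combined weights (60% ownership shares + 40% profit-interest units): Andrade 0.2945; Tam 0.0895; Nwosu 0.3028; Quinlan 0.0726; Becker 0.2406.
Raw shares: Andrade 417,665.83; Tam 126,895.06; Nwosu 429,387.32; Quinlan 103,022.22; Becker 341,229.57.
After rounding ($100): Andrade $417,700; Tam $126,900; Nwosu $429,400; Quinlan $103,000; Becker $341,200. Sum = $1,418,200.
Sum already equals the total — no adjustment.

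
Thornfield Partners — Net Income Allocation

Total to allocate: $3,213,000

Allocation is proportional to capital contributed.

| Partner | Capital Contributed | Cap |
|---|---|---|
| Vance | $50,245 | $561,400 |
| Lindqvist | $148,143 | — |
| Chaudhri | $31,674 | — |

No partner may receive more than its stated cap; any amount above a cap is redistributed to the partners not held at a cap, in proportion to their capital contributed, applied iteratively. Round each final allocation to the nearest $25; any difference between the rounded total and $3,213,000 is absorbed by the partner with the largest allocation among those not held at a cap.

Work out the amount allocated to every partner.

Capital contributed total: 230,062.
Unconstrained shares: Vance 701,711.65; Lindqvist 2,068,935.59; Chaudhri 442,352.77.
Held at cap: Vance ($561,400); balance $2,651,600 reallocated over remaining capital contributed 179,817.
Redistributed shares: Lindqvist 2,184,531.93 → $2,184,525; Chaudhri 467,068.07 → $467,075.

Vance: $561,400; Lindqvist: $2,184,525; Chaudhri: $467,075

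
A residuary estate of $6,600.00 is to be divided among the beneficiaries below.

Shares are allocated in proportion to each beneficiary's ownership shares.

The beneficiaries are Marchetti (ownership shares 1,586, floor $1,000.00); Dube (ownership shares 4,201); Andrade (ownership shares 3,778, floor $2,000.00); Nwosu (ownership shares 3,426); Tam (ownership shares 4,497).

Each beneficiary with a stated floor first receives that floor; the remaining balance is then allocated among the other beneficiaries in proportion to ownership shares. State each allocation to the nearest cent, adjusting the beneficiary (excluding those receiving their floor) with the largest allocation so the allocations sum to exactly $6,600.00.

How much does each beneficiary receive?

Marchetti: $1,000.00 · Dube: $1,247.41 · Andrade: $2,000.00 · Nwosu: $1,017.29 · Tam: $1,335.30

Fund the minimums — Marchetti $1,000.00; Andrade $2,000.00. Residual $3,600.00.
Residual split over remaining ownership shares 12,124: Dube 1,247.4101 → $1,247.41; Nwosu 1,017.2880 → $1,017.29; Tam 1,335.3019 → $1,335.30.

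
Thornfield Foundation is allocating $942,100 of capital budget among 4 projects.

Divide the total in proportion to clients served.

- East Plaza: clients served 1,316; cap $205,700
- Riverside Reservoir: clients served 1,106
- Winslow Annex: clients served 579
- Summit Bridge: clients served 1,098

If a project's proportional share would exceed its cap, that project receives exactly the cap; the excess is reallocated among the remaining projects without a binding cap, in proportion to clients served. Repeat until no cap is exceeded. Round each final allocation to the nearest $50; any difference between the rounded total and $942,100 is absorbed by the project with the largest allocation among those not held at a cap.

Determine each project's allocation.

East Plaza: $205,700 | Riverside Reservoir: $292,650 | Winslow Annex: $153,200 | Summit Bridge: $290,550

Total clients served = 4,099.
Proportional shares (ignoring caps): East Plaza 302,464.89; Riverside Reservoir 254,199.22; Winslow Annex 133,075.36; Summit Bridge 252,360.53.
Held at cap: East Plaza ($205,700); balance $736,400 reallocated over remaining clients served 2,783.
Shares after redistribution: Riverside Reservoir 292,654.83 → $292,650; Winslow Annex 153,207.19 → $153,200; Summit Bridge 290,537.98 → $290,550.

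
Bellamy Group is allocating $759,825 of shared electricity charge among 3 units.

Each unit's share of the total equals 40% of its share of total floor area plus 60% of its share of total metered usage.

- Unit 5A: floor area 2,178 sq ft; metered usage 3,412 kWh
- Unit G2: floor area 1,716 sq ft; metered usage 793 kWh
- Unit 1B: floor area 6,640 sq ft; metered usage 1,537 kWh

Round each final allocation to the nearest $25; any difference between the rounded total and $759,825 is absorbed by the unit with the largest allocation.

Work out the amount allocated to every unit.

Unit 5A: $333,750; Unit G2: $112,475; Unit 1B: $313,600

Totals — floor area 10,534, metered usage 5,742.
Combined weights (40% floor area + 60% metered usage): Unit 5A 0.4392; Unit G2 0.1480; Unit 1B 0.4127.
Unrounded shares: Unit 5A 333,741.32; Unit G2 112,471.99; Unit 1B 313,611.69.
Rounded to nearest $25: Unit 5A $333,750; Unit G2 $112,475; Unit 1B $313,600. Sum = $759,825.
Rounded total matches; no reconciliation needed.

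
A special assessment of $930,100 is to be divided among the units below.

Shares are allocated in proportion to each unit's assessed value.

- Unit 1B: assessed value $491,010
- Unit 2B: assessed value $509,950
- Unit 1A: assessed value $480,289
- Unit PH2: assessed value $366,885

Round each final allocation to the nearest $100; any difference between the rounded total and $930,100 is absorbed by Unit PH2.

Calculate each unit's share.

Total assessed value = 1,848,134.
Unrounded shares: Unit 1B 491,010/1,848,134 × $930,100 = 247,107.84; Unit 2B 509,950/1,848,134 × $930,100 = 256,639.67; Unit 1A 480,289/1,848,134 × $930,100 = 241,712.34; Unit PH2 366,885/1,848,134 × $930,100 = 184,640.15.
At nearest $100: Unit 1B $247,100; Unit 2B $256,600; Unit 1A $241,700; Unit PH2 $184,600. Sum = $930,000.
Difference $930,100 − $930,000 = +$100 applied to Unit PH2: Unit PH2 becomes $184,700.

Unit 1B: $247,100 | Unit 2B: $256,600 | Unit 1A: $241,700 | Unit PH2: $184,700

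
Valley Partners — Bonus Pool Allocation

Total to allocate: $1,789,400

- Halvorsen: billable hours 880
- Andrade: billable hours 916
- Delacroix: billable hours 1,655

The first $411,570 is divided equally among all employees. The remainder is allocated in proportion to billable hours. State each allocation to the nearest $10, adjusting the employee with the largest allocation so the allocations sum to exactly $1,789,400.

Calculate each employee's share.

Halvorsen: $488,530 · Andrade: $502,910 · Delacroix: $797,960

First tranche $411,570 split equally: $137,190 each.
Remainder $1,377,830 by billable hours (total 3,451): Halvorsen 351,344.65 → $351,340; Andrade 365,717.84 → $365,720; Delacroix 660,767.50 → $660,770.
Totals: Halvorsen $137,190 + $351,340 = $488,530; Andrade $137,190 + $365,720 = $502,910; Delacroix $137,190 + $660,770 = $797,960.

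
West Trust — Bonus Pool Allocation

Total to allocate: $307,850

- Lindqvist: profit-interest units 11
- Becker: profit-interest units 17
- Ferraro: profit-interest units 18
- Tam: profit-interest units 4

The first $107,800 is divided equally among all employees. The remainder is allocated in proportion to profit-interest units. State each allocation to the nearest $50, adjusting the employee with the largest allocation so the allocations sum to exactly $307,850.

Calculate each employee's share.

First tranche $107,800 split equally: $26,950 each.
Remainder $200,050 by profit-interest units (total 50): Lindqvist 44,011.00 → $44,000; Becker 68,017.00 → $68,000; Ferraro 72,018.00 → $72,000; Tam 16,004.00 → $16,000.
Rounding difference +$50 on remainder applied to Ferraro.
Totals: Lindqvist $26,950 + $44,000 = $70,950; Becker $26,950 + $68,000 = $94,950; Ferraro $26,950 + $72,050 = $99,000; Tam $26,950 + $16,000 = $42,950.

Lindqvist: $70,950 · Becker: $94,950 · Ferraro: $99,000 · Tam: $42,950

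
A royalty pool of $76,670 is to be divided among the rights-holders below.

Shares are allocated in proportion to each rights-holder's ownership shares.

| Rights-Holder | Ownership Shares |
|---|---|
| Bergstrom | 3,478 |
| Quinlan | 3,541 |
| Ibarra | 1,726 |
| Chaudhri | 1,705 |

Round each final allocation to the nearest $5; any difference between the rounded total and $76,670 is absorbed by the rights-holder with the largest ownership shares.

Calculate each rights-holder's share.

Bergstrom: $25,520; Quinlan: $25,975; Ibarra: $12,665; Chaudhri: $12,510

Ownership shares total: 3,478 + 3,541 + 1,726 + 1,705 = 10,450.
Proportional shares: Bergstrom 25,517.54; Quinlan 25,979.76; Ibarra 12,663.39; Chaudhri 12,509.32.
At nearest $5: Bergstrom $25,520; Quinlan $25,980; Ibarra $12,665; Chaudhri $12,510. Sum = $76,675.
Difference $76,670 − $76,675 = −$5 applied to largest ownership shares (Quinlan): Quinlan becomes $25,975.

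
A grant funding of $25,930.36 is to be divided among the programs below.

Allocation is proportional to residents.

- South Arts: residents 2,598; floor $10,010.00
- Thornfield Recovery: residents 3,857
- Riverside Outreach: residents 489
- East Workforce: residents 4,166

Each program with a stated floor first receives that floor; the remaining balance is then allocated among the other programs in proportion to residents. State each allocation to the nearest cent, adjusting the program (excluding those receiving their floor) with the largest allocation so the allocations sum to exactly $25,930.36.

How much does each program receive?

South Arts: $10,010.00; Thornfield Recovery: $7,213.91; Riverside Outreach: $914.60; East Workforce: $7,791.85

Fund the minimums — South Arts $10,010.00. Residual $15,920.36.
Residual split over remaining residents 8,512: Thornfield Recovery 7,213.9131 → $7,213.91; Riverside Outreach 914.5977 → $914.60; East Workforce 7,791.8491 → $7,791.85.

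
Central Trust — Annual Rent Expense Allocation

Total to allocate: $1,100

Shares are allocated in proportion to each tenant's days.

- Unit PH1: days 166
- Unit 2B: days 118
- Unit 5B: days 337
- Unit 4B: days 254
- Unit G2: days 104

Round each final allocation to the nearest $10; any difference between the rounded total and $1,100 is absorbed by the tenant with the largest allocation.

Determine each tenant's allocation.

Combined days = 979.
Unrounded shares: Unit PH1 166/979 × $1,100 = 186.52; Unit 2B 118/979 × $1,100 = 132.58; Unit 5B 337/979 × $1,100 = 378.65; Unit 4B 254/979 × $1,100 = 285.39; Unit G2 104/979 × $1,100 = 116.85.
After rounding ($10): Unit PH1 $190; Unit 2B $130; Unit 5B $380; Unit 4B $290; Unit G2 $120. Sum = $1,110.
Difference $1,100 − $1,110 = −$10 applied to largest allocation (Unit 5B): Unit 5B becomes $370.

Unit PH1: $190 · Unit 2B: $130 · Unit 5B: $370 · Unit 4B: $290 · Unit G2: $120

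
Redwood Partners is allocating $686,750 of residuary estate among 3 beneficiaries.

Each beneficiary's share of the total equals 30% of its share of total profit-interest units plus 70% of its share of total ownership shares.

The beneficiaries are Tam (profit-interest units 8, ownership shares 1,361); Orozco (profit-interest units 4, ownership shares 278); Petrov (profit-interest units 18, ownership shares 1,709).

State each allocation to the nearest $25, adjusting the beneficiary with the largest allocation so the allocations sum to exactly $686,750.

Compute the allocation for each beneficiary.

Tam: $250,350 · Orozco: $67,375 · Petrov: $369,025

Profit-interest units total 30; ownership shares total 3,348.
Composite weights (30% profit-interest units + 70% ownership shares): Tam 0.3646; Orozco 0.0981; Petrov 0.5373.
Raw shares: Tam 250,360.17; Orozco 67,386.83; Petrov 369,003.00.
Rounded to nearest $25: Tam $250,350; Orozco $67,375; Petrov $369,000. Sum = $686,725.
Difference $686,750 − $686,725 = +$25 applied to largest allocation (Petrov): Petrov becomes $369,025.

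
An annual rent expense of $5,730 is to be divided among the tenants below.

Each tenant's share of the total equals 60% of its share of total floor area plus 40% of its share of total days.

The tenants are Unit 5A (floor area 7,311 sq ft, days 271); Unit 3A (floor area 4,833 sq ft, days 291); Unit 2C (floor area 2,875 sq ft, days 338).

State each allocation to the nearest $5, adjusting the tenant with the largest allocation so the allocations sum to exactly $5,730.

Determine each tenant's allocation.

Totals — floor area 15,019, days 900.
Blended shares (60% floor area + 40% days): Unit 5A 0.4125; Unit 3A 0.3224; Unit 2C 0.2651.
Pro-rata amounts: Unit 5A 2,363.71; Unit 3A 1,847.40; Unit 2C 1,518.89.
Rounded to nearest $5: Unit 5A $2,365; Unit 3A $1,845; Unit 2C $1,520. Sum = $5,730.
No rounding difference to absorb.

Unit 5A: $2,365; Unit 3A: $1,845; Unit 2C: $1,520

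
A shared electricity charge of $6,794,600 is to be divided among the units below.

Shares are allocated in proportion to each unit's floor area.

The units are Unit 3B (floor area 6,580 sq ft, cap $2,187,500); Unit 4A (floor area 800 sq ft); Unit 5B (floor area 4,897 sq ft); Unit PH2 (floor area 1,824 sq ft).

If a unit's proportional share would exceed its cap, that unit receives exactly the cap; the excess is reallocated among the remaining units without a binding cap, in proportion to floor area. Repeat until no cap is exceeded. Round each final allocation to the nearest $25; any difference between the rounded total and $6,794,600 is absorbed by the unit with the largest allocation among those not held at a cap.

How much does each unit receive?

Combined floor area = 14,101.
Proportional shares (ignoring caps): Unit 3B 3,170,588.47; Unit 4A 385,481.88; Unit 5B 2,359,630.96; Unit PH2 878,898.69.
Cap binds for Unit 3B ($2,187,500); remaining pool $4,607,100 reallocated over remaining floor area 7,521.
Redistributed shares: Unit 4A 490,051.85 → $490,050; Unit 5B 2,999,729.92 → $2,999,725; Unit PH2 1,117,318.23 → $1,117,325.

Unit 3B: $2,187,500 · Unit 4A: $490,050 · Unit 5B: $2,999,725 · Unit PH2: $1,117,325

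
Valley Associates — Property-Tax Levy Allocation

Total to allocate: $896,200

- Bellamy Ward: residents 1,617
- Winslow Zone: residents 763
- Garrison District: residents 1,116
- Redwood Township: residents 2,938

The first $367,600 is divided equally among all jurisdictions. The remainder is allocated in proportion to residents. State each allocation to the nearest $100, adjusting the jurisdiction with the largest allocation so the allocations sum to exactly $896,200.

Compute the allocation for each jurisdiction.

Bellamy Ward: $224,700; Winslow Zone: $154,600; Garrison District: $183,600; Redwood Township: $333,300

Equal tier: $367,600 ÷ 4 = $91,900 apiece.
Remainder $528,600 by residents (total 6,434): Bellamy Ward 132,848.34 → $132,800; Winslow Zone 62,686.01 → $62,700; Garrison District 91,687.53 → $91,700; Redwood Township 241,378.12 → $241,400.
Totals: Bellamy Ward $91,900 + $132,800 = $224,700; Winslow Zone $91,900 + $62,700 = $154,600; Garrison District $91,900 + $91,700 = $183,600; Redwood Township $91,900 + $241,400 = $333,300.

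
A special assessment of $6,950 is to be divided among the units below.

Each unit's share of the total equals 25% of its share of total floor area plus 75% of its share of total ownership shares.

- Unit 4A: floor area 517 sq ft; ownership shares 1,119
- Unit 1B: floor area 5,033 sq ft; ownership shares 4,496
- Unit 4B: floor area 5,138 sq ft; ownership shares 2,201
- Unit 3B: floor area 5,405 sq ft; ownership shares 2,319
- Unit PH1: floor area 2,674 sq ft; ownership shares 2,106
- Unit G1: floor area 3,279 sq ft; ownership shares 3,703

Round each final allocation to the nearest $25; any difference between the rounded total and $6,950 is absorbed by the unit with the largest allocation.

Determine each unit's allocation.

Unit 4A: $400 | Unit 1B: $1,875 | Unit 4B: $1,125 | Unit 3B: $1,175 | Unit PH1: $900 | Unit G1: $1,475

Floor area total 22,046; ownership shares total 15,944.
Combined weights (25% floor area + 75% ownership shares): Unit 4A 0.0585; Unit 1B 0.2686; Unit 4B 0.1618; Unit 3B 0.1704; Unit PH1 0.1294; Unit G1 0.2114.
Raw shares: Unit 4A 406.58; Unit 1B 1,866.52; Unit 4B 1,124.50; Unit 3B 1,184.12; Unit PH1 899.25; Unit G1 1,469.03.
After rounding ($25): Unit 4A $400; Unit 1B $1,875; Unit 4B $1,125; Unit 3B $1,175; Unit PH1 $900; Unit G1 $1,475. Sum = $6,950.
No rounding difference to absorb.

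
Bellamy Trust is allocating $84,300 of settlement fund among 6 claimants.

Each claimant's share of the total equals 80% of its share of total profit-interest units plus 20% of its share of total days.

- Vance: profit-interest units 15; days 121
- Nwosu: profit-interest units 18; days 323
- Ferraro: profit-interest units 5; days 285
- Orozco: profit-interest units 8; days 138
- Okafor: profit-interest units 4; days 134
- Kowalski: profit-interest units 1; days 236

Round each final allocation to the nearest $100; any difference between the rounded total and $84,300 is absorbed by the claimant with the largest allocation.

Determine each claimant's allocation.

Vance: $21,500 | Nwosu: $28,200 | Ferraro: $10,500 | Orozco: $12,500 | Okafor: $7,100 | Kowalski: $4,500

Totals — profit-interest units 51, days 1,237.
Blended shares (80% profit-interest units + 20% days): Vance 0.2549; Nwosu 0.3346; Ferraro 0.1245; Orozco 0.1478; Okafor 0.0844; Kowalski 0.0538.
Unrounded shares: Vance 21,484.49; Nwosu 28,204.76; Ferraro 10,496.24; Orozco 12,459.73; Okafor 7,115.80; Kowalski 4,538.97.
After rounding ($100): Vance $21,500; Nwosu $28,200; Ferraro $10,500; Orozco $12,500; Okafor $7,100; Kowalski $4,500. Sum = $84,300.
Rounded total matches; no reconciliation needed.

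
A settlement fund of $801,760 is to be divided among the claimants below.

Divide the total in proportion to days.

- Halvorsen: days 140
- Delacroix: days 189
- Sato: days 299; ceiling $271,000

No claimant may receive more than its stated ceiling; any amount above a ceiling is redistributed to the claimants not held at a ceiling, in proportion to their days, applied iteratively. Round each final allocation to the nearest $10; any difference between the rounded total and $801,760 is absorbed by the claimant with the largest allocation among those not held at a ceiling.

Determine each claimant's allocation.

Total days = 628.
Unconstrained shares: Halvorsen 178,736.31; Delacroix 241,294.01; Sato 381,729.68.
Held at cap: Sato ($271,000); remaining pool $530,760 reallocated over remaining days 329.
Shares after redistribution: Halvorsen 225,855.32 → $225,860; Delacroix 304,904.68 → $304,900.

Halvorsen: $225,860; Delacroix: $304,900; Sato: $271,000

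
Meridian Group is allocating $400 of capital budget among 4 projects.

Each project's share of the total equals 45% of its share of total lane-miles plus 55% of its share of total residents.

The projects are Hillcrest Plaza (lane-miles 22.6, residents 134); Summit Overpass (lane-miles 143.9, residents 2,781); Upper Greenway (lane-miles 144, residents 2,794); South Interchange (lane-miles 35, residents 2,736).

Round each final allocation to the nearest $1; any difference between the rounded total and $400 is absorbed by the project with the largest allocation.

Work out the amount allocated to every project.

Lane-miles total 345.5; residents total 8,445.
Composite weights (45% lane-miles + 55% residents): Hillcrest Plaza 0.0382; Summit Overpass 0.3685; Upper Greenway 0.3695; South Interchange 0.2238.
Pro-rata amounts: Hillcrest Plaza 15.27; Summit Overpass 147.42; Upper Greenway 147.81; South Interchange 89.51.
At nearest $1: Hillcrest Plaza $15; Summit Overpass $147; Upper Greenway $148; South Interchange $90. Sum = $400.
No rounding difference to absorb.

Hillcrest Plaza: $15; Summit Overpass: $147; Upper Greenway: $148; South Interchange: $90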